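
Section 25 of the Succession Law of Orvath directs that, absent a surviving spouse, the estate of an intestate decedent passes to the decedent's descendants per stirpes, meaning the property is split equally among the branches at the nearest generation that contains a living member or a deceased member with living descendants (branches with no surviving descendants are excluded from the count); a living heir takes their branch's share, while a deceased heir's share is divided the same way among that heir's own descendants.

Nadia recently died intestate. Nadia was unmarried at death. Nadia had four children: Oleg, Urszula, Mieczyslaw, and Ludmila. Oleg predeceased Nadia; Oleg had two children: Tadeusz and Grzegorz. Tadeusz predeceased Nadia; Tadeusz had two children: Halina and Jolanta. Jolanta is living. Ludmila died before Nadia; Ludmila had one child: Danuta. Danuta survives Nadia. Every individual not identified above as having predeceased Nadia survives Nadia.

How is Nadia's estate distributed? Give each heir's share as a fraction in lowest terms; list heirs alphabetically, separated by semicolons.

There is no surviving spouse, so the entire estate passes to Nadia's descendants per stirpes.
The estate is divided into 4 equal shares of 1/4 among Oleg, Urszula, Mieczyslaw, Ludmila.
Oleg predeceased; the 1/4 allotted to Oleg's branch passes to Oleg's issue by representation.
The 1/4 is divided into 2 equal shares of 1/8 among Tadeusz, Grzegorz.
Tadeusz predeceased; the 1/8 allotted to Tadeusz's branch passes to Tadeusz's issue by representation.
The 1/8 is divided into 2 equal shares of 1/16 among Halina, Jolanta.
Halina is living and takes 1/16.
Jolanta is living and takes 1/16.
Grzegorz is living and takes 1/8.
Urszula is living and takes 1/4.
Mieczyslaw is living and takes 1/4.
Ludmila predeceased; the 1/4 allotted to Ludmila's branch passes to Ludmila's issue by representation.
Danuta is the sole taker at this level and receives the full 1/4.

Danuta 1/4; Grzegorz 1/8; Halina 1/16; Jolanta 1/16; Mieczyslaw 1/4; Urszula 1/4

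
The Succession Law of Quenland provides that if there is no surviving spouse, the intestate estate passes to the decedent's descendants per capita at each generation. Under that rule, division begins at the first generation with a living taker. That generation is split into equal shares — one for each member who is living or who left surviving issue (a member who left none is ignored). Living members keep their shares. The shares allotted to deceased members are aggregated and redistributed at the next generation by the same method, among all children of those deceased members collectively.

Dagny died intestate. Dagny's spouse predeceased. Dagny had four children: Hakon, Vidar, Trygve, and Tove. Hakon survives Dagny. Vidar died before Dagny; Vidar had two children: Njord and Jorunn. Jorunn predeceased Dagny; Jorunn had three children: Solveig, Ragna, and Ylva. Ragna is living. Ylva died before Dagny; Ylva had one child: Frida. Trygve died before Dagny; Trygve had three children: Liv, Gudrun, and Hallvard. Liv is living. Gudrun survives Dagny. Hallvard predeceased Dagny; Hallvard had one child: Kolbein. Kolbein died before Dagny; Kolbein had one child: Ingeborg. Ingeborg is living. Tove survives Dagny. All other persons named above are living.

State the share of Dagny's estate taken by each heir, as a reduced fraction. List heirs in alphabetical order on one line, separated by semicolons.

There is no surviving spouse, so the entire estate passes to Dagny's descendants per capita at each generation.
At generation 1 (Hakon, Vidar, Trygve, Tove) there are 4 shares of (1)/4 = 1/4 each.
Living: Hakon and Tove — each takes 1/4.
Deceased: Vidar and Trygve. Their combined 1/2 is pooled and carried to generation 2.
At generation 2 (Njord, Jorunn, Liv, Gudrun, Hallvard) there are 5 shares of (1/2)/5 = 1/10 each.
Living: Njord, Liv, and Gudrun — each takes 1/10.
Deceased: Jorunn and Hallvard. Their combined 1/5 is pooled and carried to generation 3.
At generation 3 (Solveig, Ragna, Ylva, Kolbein) there are 4 shares of (1/5)/4 = 1/20 each.
Living: Solveig and Ragna — each takes 1/20.
Deceased: Ylva and Kolbein. Their combined 1/10 is pooled and carried to generation 4.
At generation 4 (Frida, Ingeborg) there are 2 shares of (1/10)/2 = 1/20 each.
Living: Frida and Ingeborg — each takes 1/20.

Frida 1/20; Gudrun 1/10; Hakon 1/4; Ingeborg 1/20; Liv 1/10; Njord 1/10; Ragna 1/20; Solveig 1/20; Tove 1/4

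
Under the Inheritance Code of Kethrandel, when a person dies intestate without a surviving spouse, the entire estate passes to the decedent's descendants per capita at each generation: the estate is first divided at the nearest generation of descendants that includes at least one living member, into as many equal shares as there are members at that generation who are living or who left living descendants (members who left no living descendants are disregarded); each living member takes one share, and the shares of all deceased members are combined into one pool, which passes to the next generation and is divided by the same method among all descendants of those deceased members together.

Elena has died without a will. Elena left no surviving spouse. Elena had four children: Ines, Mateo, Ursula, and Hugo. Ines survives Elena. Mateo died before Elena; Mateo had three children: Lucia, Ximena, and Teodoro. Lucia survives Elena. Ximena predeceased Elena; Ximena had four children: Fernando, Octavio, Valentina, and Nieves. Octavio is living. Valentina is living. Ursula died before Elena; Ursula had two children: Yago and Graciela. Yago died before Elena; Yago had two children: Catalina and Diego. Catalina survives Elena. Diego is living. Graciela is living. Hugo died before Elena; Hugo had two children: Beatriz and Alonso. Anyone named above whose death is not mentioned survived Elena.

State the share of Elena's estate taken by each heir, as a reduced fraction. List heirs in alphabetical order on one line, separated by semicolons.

There is no surviving spouse, so the entire estate passes to Elena's descendants per capita at each generation.
At generation 1 (Ines, Mateo, Ursula, Hugo) there are 4 shares of (1)/4 = 1/4 each.
Living: Ines — each takes 1/4.
Deceased: Mateo, Ursula, and Hugo. Their combined 3/4 is pooled and carried to generation 2.
At generation 2 (Lucia, Ximena, Teodoro, Yago, Graciela, Beatriz, Alonso) there are 7 shares of (3/4)/7 = 3/28 each.
Living: Lucia, Teodoro, Graciela, Beatriz, and Alonso — each takes 3/28.
Deceased: Ximena and Yago. Their combined 3/14 is pooled and carried to generation 3.
At generation 3 (Fernando, Octavio, Valentina, Nieves, Catalina, Diego) there are 6 shares of (3/14)/6 = 1/28 each.
Living: Fernando, Octavio, Valentina, Nieves, Catalina, and Diego — each takes 1/28.

Alonso 3/28; Beatriz 3/28; Catalina 1/28; Diego 1/28; Fernando 1/28; Graciela 3/28; Ines 1/4; Lucia 3/28; Nieves 1/28; Octavio 1/28; Teodoro 3/28; Valentina 1/28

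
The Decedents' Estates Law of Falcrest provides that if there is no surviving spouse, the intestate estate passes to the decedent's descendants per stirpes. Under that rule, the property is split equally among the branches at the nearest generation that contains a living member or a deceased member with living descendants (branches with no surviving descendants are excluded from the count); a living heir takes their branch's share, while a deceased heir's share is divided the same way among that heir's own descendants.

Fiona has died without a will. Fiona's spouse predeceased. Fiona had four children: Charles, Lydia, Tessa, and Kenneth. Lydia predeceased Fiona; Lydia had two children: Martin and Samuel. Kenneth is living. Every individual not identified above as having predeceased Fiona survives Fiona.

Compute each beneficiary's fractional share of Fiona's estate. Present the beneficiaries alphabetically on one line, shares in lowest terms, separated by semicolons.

There is no surviving spouse, so the entire estate passes to Fiona's descendants per stirpes.
The estate is divided into 4 equal shares of 1/4 among Charles, Lydia, Tessa, Kenneth.
Charles is living and takes 1/4.
Lydia predeceased; the 1/4 allotted to Lydia's branch passes to Lydia's issue by representation.
The 1/4 is divided into 2 equal shares of 1/8 among Martin, Samuel.
Martin is living and takes 1/8.
Samuel is living and takes 1/8.
Tessa is living and takes 1/4.
Kenneth is living and takes 1/4.

Charles 1/4; Kenneth 1/4; Martin 1/8; Samuel 1/8; Tessa 1/4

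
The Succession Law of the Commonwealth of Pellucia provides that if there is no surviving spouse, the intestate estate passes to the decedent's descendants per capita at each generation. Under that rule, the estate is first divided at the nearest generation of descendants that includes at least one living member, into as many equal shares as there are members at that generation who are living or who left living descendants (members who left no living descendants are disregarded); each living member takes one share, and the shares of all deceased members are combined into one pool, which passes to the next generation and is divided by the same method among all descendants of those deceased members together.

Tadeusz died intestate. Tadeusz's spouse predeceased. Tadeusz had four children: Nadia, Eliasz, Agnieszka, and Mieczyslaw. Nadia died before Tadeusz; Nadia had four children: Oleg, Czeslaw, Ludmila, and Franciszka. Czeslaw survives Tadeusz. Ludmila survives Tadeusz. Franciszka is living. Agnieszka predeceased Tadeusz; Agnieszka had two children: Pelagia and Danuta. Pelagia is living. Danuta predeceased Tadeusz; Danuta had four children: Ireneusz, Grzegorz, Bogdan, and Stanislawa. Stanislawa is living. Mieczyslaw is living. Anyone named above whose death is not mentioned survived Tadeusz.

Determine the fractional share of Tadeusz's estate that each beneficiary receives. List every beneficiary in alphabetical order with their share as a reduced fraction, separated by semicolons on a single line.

Bogdan 1/48; Czeslaw 1/12; Eliasz 1/4; Franciszka 1/12; Grzegorz 1/48; Ireneusz 1/48; Ludmila 1/12; Mieczyslaw 1/4; Oleg 1/12; Pelagia 1/12; Stanislawa 1/48

There is no surviving spouse, so the entire estate passes to Tadeusz's descendants per capita at each generation.
At generation 1 (Nadia, Eliasz, Agnieszka, Mieczyslaw) there are 4 shares of (1)/4 = 1/4 each.
Living: Eliasz and Mieczyslaw — each takes 1/4.
Deceased: Nadia and Agnieszka. Their combined 1/2 is pooled and carried to generation 2.
At generation 2 (Oleg, Czeslaw, Ludmila, Franciszka, Pelagia, Danuta) there are 6 shares of (1/2)/6 = 1/12 each.
Living: Oleg, Czeslaw, Ludmila, Franciszka, and Pelagia — each takes 1/12.
Deceased: Danuta. That 1/12 share is carried to generation 3.
At generation 3 (Ireneusz, Grzegorz, Bogdan, Stanislawa) there are 4 shares of (1/12)/4 = 1/48 each.
Living: Ireneusz, Grzegorz, Bogdan, and Stanislawa — each takes 1/48.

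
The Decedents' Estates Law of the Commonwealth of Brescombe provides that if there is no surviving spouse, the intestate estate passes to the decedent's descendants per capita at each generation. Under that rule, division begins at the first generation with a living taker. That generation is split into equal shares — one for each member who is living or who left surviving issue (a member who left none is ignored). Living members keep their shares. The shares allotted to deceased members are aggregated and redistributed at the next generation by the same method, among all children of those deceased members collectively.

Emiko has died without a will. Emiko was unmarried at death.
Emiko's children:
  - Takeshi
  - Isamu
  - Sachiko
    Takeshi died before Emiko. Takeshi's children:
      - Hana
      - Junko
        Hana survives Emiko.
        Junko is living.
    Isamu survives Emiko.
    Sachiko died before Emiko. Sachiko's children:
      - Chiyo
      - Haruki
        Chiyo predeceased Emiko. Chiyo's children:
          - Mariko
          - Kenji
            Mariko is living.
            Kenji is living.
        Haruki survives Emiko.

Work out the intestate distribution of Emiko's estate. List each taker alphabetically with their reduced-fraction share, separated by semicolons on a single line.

There is no surviving spouse, so the entire estate passes to Emiko's descendants per capita at each generation.
At generation 1 (Takeshi, Isamu, Sachiko) there are 3 shares of (1)/3 = 1/3 each.
Living: Isamu — each takes 1/3.
Deceased: Takeshi and Sachiko. Their combined 2/3 is pooled and carried to generation 2.
At generation 2 (Hana, Junko, Chiyo, Haruki) there are 4 shares of (2/3)/4 = 1/6 each.
Living: Hana, Junko, and Haruki — each takes 1/6.
Deceased: Chiyo. That 1/6 share is carried to generation 3.
At generation 3 (Mariko, Kenji) there are 2 shares of (1/6)/2 = 1/12 each.
Living: Mariko and Kenji — each takes 1/12.

Hana 1/6; Haruki 1/6; Isamu 1/3; Junko 1/6; Kenji 1/12; Mariko 1/12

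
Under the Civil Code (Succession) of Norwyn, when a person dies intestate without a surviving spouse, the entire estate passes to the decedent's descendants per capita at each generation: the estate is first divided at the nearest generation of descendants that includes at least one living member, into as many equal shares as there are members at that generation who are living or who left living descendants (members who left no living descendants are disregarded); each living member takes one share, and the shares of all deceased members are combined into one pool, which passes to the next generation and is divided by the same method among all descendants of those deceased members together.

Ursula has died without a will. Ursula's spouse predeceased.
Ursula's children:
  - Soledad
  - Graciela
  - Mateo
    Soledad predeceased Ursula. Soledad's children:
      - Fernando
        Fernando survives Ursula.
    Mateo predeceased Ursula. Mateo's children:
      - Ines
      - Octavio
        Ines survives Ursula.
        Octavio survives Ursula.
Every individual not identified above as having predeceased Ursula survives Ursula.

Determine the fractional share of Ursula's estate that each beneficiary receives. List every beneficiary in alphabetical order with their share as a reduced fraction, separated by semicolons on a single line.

Fernando 2/9; Graciela 1/3; Ines 2/9; Octavio 2/9

There is no surviving spouse, so the entire estate passes to Ursula's descendants per capita at each generation.
At generation 1 (Soledad, Graciela, Mateo) there are 3 shares of (1)/3 = 1/3 each.
Living: Graciela — each takes 1/3.
Deceased: Soledad and Mateo. Their combined 2/3 is pooled and carried to generation 2.
At generation 2 (Fernando, Ines, Octavio) there are 3 shares of (2/3)/3 = 2/9 each.
Living: Fernando, Ines, and Octavio — each takes 2/9.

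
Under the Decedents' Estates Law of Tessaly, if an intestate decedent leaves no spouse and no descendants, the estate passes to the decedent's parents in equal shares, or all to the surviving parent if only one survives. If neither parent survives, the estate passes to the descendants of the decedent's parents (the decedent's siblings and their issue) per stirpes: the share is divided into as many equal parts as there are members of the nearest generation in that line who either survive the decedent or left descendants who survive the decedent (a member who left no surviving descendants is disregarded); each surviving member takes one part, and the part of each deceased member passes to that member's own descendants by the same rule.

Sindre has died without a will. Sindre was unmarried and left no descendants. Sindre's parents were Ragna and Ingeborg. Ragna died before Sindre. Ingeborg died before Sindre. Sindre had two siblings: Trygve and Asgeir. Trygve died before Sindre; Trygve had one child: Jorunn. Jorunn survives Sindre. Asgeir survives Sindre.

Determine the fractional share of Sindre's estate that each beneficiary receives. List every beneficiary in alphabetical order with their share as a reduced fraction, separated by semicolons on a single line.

Asgeir 1/2; Jorunn 1/2

Neither parent survives and there are no descendants, so the estate passes to Sindre's siblings and their issue per stirpes.
The estate is divided into 2 equal shares of 1/2 among Trygve, Asgeir.
Trygve predeceased; the 1/2 allotted to Trygve's branch passes to Trygve's issue by representation.
Jorunn is the sole taker at this level and receives the full 1/2.
Asgeir is living and takes 1/2.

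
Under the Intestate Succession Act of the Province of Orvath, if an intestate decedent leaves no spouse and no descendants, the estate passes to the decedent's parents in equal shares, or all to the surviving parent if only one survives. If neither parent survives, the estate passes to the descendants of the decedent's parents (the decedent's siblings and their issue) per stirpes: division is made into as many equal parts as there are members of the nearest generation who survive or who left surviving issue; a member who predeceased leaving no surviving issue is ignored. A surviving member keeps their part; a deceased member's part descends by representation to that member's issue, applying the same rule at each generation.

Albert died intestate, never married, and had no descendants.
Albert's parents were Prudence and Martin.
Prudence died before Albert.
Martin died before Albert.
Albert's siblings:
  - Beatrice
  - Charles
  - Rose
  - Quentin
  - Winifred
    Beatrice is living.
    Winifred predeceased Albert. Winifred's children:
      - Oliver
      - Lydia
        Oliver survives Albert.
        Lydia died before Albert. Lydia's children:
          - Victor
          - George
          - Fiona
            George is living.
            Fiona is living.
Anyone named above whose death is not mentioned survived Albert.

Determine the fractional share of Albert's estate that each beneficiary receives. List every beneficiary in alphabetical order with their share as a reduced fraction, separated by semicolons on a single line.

Beatrice 1/5; Charles 1/5; Fiona 1/30; George 1/30; Oliver 1/10; Quentin 1/5; Rose 1/5; Victor 1/30

Neither parent survives and there are no descendants, so the estate passes to Albert's siblings and their issue per stirpes.
The estate is divided into 5 equal shares of 1/5 among Beatrice, Charles, Rose, Quentin, Winifred.
Beatrice is living and takes 1/5.
Charles is living and takes 1/5.
Rose is living and takes 1/5.
Quentin is living and takes 1/5.
Winifred predeceased; the 1/5 allotted to Winifred's branch passes to Winifred's issue by representation.
The 1/5 is divided into 2 equal shares of 1/10 among Oliver, Lydia.
Oliver is living and takes 1/10.
Lydia predeceased; the 1/10 allotted to Lydia's branch passes to Lydia's issue by representation.
The 1/10 is divided into 3 equal shares of 1/30 among Victor, George, Fiona.
Victor is living and takes 1/30.
George is living and takes 1/30.
Fiona is living and takes 1/30.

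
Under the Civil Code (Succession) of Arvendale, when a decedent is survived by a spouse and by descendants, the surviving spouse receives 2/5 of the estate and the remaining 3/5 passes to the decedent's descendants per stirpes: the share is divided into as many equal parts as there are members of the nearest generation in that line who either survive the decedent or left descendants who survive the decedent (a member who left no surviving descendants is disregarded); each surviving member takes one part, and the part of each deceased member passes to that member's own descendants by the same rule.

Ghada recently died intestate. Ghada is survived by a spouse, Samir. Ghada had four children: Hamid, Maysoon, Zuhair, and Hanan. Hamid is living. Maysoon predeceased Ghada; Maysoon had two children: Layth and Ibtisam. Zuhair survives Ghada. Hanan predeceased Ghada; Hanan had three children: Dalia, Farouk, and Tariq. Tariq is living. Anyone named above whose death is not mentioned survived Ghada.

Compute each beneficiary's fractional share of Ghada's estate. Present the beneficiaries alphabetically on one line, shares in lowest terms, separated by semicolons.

Dalia 1/20; Farouk 1/20; Hamid 3/20; Ibtisam 3/40; Layth 3/40; Samir 2/5; Tariq 1/20; Zuhair 3/20

Samir, as surviving spouse, takes 2/5.
The remaining 3/5 passes to Ghada's descendants per stirpes.
The 3/5 is divided into 4 equal shares of 3/20 among Hamid, Maysoon, Zuhair, Hanan.
Hamid is living and takes 3/20.
Maysoon predeceased; the 3/20 allotted to Maysoon's branch passes to Maysoon's issue by representation.
The 3/20 is divided into 2 equal shares of 3/40 among Layth, Ibtisam.
Layth is living and takes 3/40.
Ibtisam is living and takes 3/40.
Zuhair is living and takes 3/20.
Hanan predeceased; the 3/20 allotted to Hanan's branch passes to Hanan's issue by representation.
The 3/20 is divided into 3 equal shares of 1/20 among Dalia, Farouk, Tariq.
Dalia is living and takes 1/20.
Farouk is living and takes 1/20.
Tariq is living and takes 1/20.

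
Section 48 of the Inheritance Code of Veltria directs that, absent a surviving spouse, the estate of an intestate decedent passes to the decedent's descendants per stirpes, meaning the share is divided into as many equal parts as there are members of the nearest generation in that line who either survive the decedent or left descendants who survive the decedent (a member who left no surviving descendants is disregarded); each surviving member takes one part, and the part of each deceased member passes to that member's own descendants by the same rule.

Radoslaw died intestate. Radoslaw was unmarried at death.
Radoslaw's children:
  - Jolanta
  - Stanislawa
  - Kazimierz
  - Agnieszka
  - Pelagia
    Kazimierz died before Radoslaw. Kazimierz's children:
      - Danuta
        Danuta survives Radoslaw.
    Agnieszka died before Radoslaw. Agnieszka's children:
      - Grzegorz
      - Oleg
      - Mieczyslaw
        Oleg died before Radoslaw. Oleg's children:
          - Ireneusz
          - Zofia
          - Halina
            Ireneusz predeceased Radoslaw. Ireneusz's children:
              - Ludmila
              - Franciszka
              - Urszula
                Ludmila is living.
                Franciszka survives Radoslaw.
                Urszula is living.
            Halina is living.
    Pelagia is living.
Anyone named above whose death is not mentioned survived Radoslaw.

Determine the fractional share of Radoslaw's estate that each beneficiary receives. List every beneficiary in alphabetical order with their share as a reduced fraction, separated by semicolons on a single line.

Danuta 1/5; Franciszka 1/135; Grzegorz 1/15; Halina 1/45; Jolanta 1/5; Ludmila 1/135; Mieczyslaw 1/15; Pelagia 1/5; Stanislawa 1/5; Urszula 1/135; Zofia 1/45

There is no surviving spouse, so the entire estate passes to Radoslaw's descendants per stirpes.
The estate is divided into 5 equal shares of 1/5 among Jolanta, Stanislawa, Kazimierz, Agnieszka, Pelagia.
Jolanta is living and takes 1/5.
Stanislawa is living and takes 1/5.
Kazimierz predeceased; the 1/5 allotted to Kazimierz's branch passes to Kazimierz's issue by representation.
Danuta is the sole taker at this level and receives the full 1/5.
Agnieszka predeceased; the 1/5 allotted to Agnieszka's branch passes to Agnieszka's issue by representation.
The 1/5 is divided into 3 equal shares of 1/15 among Grzegorz, Oleg, Mieczyslaw.
Grzegorz is living and takes 1/15.
Oleg predeceased; the 1/15 allotted to Oleg's branch passes to Oleg's issue by representation.
The 1/15 is divided into 3 equal shares of 1/45 among Ireneusz, Zofia, Halina.
Ireneusz predeceased; the 1/45 allotted to Ireneusz's branch passes to Ireneusz's issue by representation.
The 1/45 is divided into 3 equal shares of 1/135 among Ludmila, Franciszka, Urszula.
Ludmila is living and takes 1/135.
Franciszka is living and takes 1/135.
Urszula is living and takes 1/135.
Zofia is living and takes 1/45.
Halina is living and takes 1/45.
Mieczyslaw is living and takes 1/15.
Pelagia is living and takes 1/5.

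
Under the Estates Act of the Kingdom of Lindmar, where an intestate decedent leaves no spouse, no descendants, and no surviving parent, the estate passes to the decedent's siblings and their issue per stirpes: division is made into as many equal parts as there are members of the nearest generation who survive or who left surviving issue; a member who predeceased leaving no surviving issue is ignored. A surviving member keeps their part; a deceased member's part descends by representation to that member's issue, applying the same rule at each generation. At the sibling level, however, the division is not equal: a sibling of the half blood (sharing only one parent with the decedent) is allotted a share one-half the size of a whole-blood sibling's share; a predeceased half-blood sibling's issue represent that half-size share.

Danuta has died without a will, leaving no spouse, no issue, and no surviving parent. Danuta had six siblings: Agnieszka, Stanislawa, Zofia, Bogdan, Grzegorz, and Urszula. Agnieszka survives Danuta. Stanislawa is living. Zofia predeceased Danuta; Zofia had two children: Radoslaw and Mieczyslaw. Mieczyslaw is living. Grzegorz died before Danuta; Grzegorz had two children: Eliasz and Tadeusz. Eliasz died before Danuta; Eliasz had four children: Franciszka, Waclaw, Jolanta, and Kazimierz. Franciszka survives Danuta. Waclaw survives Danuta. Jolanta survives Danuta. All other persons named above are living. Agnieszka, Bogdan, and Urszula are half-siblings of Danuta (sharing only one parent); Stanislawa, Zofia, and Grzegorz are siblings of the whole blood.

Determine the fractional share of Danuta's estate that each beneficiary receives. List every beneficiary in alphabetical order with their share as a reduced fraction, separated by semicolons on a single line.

Agnieszka 1/9; Bogdan 1/9; Franciszka 1/36; Jolanta 1/36; Kazimierz 1/36; Mieczyslaw 1/9; Radoslaw 1/9; Stanislawa 2/9; Tadeusz 1/9; Urszula 1/9; Waclaw 1/36

No spouse, descendants, or parent survives, so the estate passes to Danuta's siblings per stirpes.
Half-blood siblings count for one-half the weight of whole-blood siblings at the initial division.
Dividing 1 in proportion to weights (total weight 9/2): Agnieszka (weight 1/2) → 1/9; Stanislawa (weight 1) → 2/9; Zofia (weight 1) → 2/9; Bogdan (weight 1/2) → 1/9; Grzegorz (weight 1) → 2/9; Urszula (weight 1/2) → 1/9.
Agnieszka is living and takes 1/9.
Stanislawa is living and takes 2/9.
Zofia predeceased; the 2/9 allotted to Zofia's branch passes to Zofia's issue by representation.
The 2/9 is divided into 2 equal shares of 1/9 among Radoslaw, Mieczyslaw.
Radoslaw is living and takes 1/9.
Mieczyslaw is living and takes 1/9.
Bogdan is living and takes 1/9.
Grzegorz predeceased; the 2/9 allotted to Grzegorz's branch passes to Grzegorz's issue by representation.
The 2/9 is divided into 2 equal shares of 1/9 among Eliasz, Tadeusz.
Eliasz predeceased; the 1/9 allotted to Eliasz's branch passes to Eliasz's issue by representation.
The 1/9 is divided into 4 equal shares of 1/36 among Franciszka, Waclaw, Jolanta, Kazimierz.
Franciszka is living and takes 1/36.
Waclaw is living and takes 1/36.
Jolanta is living and takes 1/36.
Kazimierz is living and takes 1/36.
Tadeusz is living and takes 1/9.
Urszula is living and takes 1/9.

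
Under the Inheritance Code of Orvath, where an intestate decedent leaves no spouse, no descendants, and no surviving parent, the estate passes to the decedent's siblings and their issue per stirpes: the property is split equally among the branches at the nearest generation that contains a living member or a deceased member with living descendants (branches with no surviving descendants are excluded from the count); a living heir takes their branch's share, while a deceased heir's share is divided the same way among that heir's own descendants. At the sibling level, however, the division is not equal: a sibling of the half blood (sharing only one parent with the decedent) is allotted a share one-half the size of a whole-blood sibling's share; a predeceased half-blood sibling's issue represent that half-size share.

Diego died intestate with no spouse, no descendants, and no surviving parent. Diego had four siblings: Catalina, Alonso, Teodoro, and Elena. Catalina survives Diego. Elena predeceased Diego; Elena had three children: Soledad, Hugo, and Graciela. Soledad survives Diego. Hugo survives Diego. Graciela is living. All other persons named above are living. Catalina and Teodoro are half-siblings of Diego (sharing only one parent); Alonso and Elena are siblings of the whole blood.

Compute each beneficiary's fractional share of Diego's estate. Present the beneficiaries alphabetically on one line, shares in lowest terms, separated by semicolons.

Alonso 1/3; Catalina 1/6; Graciela 1/9; Hugo 1/9; Soledad 1/9; Teodoro 1/6

No spouse, descendants, or parent survives, so the estate passes to Diego's siblings per stirpes.
Half-blood siblings count for one-half the weight of whole-blood siblings at the initial division.
Dividing 1 in proportion to weights (total weight 3): Catalina (weight 1/2) → 1/6; Alonso (weight 1) → 1/3; Teodoro (weight 1/2) → 1/6; Elena (weight 1) → 1/3.
Catalina is living and takes 1/6.
Alonso is living and takes 1/3.
Teodoro is living and takes 1/6.
Elena predeceased; the 1/3 allotted to Elena's branch passes to Elena's issue by representation.
The 1/3 is divided into 3 equal shares of 1/9 among Soledad, Hugo, Graciela.
Soledad is living and takes 1/9.
Hugo is living and takes 1/9.
Graciela is living and takes 1/9.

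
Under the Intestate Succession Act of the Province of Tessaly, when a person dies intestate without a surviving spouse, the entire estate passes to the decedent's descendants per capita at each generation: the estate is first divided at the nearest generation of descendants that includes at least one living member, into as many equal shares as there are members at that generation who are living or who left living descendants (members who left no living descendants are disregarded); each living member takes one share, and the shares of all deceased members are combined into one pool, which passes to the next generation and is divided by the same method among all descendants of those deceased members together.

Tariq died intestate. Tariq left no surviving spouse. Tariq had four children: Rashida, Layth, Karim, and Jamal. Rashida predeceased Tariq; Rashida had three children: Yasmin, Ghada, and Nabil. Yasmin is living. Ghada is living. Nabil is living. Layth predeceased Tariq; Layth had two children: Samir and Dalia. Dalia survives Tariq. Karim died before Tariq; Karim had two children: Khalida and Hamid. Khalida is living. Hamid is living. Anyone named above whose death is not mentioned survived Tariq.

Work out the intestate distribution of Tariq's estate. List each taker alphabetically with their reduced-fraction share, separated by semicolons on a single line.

There is no surviving spouse, so the entire estate passes to Tariq's descendants per capita at each generation.
At generation 1 (Rashida, Layth, Karim, Jamal) there are 4 shares of (1)/4 = 1/4 each.
Living: Jamal — each takes 1/4.
Deceased: Rashida, Layth, and Karim. Their combined 3/4 is pooled and carried to generation 2.
At generation 2 (Yasmin, Ghada, Nabil, Samir, Dalia, Khalida, Hamid) there are 7 shares of (3/4)/7 = 3/28 each.
Living: Yasmin, Ghada, Nabil, Samir, Dalia, Khalida, and Hamid — each takes 3/28.

Dalia 3/28; Ghada 3/28; Hamid 3/28; Jamal 1/4; Khalida 3/28; Nabil 3/28; Samir 3/28; Yasmin 3/28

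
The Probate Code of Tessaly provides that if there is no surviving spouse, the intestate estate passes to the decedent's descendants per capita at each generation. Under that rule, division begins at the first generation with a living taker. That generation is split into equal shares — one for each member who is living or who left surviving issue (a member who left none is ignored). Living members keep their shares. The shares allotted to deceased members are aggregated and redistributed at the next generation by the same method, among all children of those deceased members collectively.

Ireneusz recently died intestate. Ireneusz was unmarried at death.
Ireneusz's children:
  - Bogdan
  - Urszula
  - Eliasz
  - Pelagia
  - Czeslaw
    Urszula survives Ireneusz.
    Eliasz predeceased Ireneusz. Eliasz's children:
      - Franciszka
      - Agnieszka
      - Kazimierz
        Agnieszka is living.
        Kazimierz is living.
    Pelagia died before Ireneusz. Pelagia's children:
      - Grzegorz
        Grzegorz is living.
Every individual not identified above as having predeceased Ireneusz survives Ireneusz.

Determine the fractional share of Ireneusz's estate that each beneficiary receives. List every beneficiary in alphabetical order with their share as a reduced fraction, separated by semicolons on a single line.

There is no surviving spouse, so the entire estate passes to Ireneusz's descendants per capita at each generation.
At generation 1 (Bogdan, Urszula, Eliasz, Pelagia, Czeslaw) there are 5 shares of (1)/5 = 1/5 each.
Living: Bogdan, Urszula, and Czeslaw — each takes 1/5.
Deceased: Eliasz and Pelagia. Their combined 2/5 is pooled and carried to generation 2.
At generation 2 (Franciszka, Agnieszka, Kazimierz, Grzegorz) there are 4 shares of (2/5)/4 = 1/10 each.
Living: Franciszka, Agnieszka, Kazimierz, and Grzegorz — each takes 1/10.

Agnieszka 1/10; Bogdan 1/5; Czeslaw 1/5; Franciszka 1/10; Grzegorz 1/10; Kazimierz 1/10; Urszula 1/5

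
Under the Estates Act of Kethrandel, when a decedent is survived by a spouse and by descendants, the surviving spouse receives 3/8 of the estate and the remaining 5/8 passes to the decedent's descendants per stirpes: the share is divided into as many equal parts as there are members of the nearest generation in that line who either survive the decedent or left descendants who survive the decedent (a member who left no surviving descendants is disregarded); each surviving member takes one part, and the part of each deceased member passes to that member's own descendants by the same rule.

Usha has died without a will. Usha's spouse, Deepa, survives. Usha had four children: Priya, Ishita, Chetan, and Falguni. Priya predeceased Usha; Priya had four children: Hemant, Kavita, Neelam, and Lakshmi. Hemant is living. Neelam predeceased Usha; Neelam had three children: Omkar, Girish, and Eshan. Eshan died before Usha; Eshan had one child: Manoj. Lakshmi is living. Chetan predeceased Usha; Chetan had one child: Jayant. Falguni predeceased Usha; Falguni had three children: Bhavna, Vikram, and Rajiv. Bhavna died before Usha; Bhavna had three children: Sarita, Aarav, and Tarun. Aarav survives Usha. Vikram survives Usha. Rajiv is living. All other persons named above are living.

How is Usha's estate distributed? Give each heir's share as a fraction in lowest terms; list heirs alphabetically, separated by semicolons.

Deepa, as surviving spouse, takes 3/8.
The remaining 5/8 passes to Usha's descendants per stirpes.
The 5/8 is divided into 4 equal shares of 5/32 among Priya, Ishita, Chetan, Falguni.
Priya predeceased; the 5/32 allotted to Priya's branch passes to Priya's issue by representation.
The 5/32 is divided into 4 equal shares of 5/128 among Hemant, Kavita, Neelam, Lakshmi.
Hemant is living and takes 5/128.
Kavita is living and takes 5/128.
Neelam predeceased; the 5/128 allotted to Neelam's branch passes to Neelam's issue by representation.
The 5/128 is divided into 3 equal shares of 5/384 among Omkar, Girish, Eshan.
Omkar is living and takes 5/384.
Girish is living and takes 5/384.
Eshan predeceased; the 5/384 allotted to Eshan's branch passes to Eshan's issue by representation.
Manoj is the sole taker at this level and receives the full 5/384.
Lakshmi is living and takes 5/128.
Ishita is living and takes 5/32.
Chetan predeceased; the 5/32 allotted to Chetan's branch passes to Chetan's issue by representation.
Jayant is the sole taker at this level and receives the full 5/32.
Falguni predeceased; the 5/32 allotted to Falguni's branch passes to Falguni's issue by representation.
The 5/32 is divided into 3 equal shares of 5/96 among Bhavna, Vikram, Rajiv.
Bhavna predeceased; the 5/96 allotted to Bhavna's branch passes to Bhavna's issue by representation.
The 5/96 is divided into 3 equal shares of 5/288 among Sarita, Aarav, Tarun.
Sarita is living and takes 5/288.
Aarav is living and takes 5/288.
Tarun is living and takes 5/288.
Vikram is living and takes 5/96.
Rajiv is living and takes 5/96.

Aarav 5/288; Deepa 3/8; Girish 5/384; Hemant 5/128; Ishita 5/32; Jayant 5/32; Kavita 5/128; Lakshmi 5/128; Manoj 5/384; Omkar 5/384; Rajiv 5/96; Sarita 5/288; Tarun 5/288; Vikram 5/96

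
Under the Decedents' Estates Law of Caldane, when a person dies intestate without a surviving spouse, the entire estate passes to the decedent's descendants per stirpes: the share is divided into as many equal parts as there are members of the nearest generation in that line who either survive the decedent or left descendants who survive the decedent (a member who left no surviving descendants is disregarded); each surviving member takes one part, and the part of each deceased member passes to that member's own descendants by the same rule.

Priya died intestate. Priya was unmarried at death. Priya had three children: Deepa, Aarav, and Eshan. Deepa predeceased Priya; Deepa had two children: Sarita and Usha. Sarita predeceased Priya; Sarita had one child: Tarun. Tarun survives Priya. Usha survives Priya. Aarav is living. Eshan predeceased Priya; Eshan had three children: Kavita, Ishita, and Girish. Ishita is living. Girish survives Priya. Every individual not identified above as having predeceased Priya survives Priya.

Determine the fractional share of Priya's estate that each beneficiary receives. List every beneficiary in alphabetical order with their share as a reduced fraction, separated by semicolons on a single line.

There is no surviving spouse, so the entire estate passes to Priya's descendants per stirpes.
The estate is divided into 3 equal shares of 1/3 among Deepa, Aarav, Eshan.
Deepa predeceased; the 1/3 allotted to Deepa's branch passes to Deepa's issue by representation.
The 1/3 is divided into 2 equal shares of 1/6 among Sarita, Usha.
Sarita predeceased; the 1/6 allotted to Sarita's branch passes to Sarita's issue by representation.
Tarun is the sole taker at this level and receives the full 1/6.
Usha is living and takes 1/6.
Aarav is living and takes 1/3.
Eshan predeceased; the 1/3 allotted to Eshan's branch passes to Eshan's issue by representation.
The 1/3 is divided into 3 equal shares of 1/9 among Kavita, Ishita, Girish.
Kavita is living and takes 1/9.
Ishita is living and takes 1/9.
Girish is living and takes 1/9.

Aarav 1/3; Girish 1/9; Ishita 1/9; Kavita 1/9; Tarun 1/6; Usha 1/6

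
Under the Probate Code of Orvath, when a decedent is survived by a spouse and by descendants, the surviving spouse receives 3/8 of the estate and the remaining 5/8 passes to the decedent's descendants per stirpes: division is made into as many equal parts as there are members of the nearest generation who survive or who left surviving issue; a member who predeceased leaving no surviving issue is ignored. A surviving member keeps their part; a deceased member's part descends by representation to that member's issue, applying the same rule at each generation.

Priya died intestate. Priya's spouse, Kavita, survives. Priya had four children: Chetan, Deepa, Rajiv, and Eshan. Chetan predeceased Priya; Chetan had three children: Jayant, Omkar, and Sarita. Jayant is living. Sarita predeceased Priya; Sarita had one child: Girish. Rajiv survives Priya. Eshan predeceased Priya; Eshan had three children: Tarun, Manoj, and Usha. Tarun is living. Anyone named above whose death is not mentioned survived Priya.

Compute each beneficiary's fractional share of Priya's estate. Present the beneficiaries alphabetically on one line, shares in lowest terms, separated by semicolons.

Kavita, as surviving spouse, takes 3/8.
The remaining 5/8 passes to Priya's descendants per stirpes.
The 5/8 is divided into 4 equal shares of 5/32 among Chetan, Deepa, Rajiv, Eshan.
Chetan predeceased; the 5/32 allotted to Chetan's branch passes to Chetan's issue by representation.
The 5/32 is divided into 3 equal shares of 5/96 among Jayant, Omkar, Sarita.
Jayant is living and takes 5/96.
Omkar is living and takes 5/96.
Sarita predeceased; the 5/96 allotted to Sarita's branch passes to Sarita's issue by representation.
Girish is the sole taker at this level and receives the full 5/96.
Deepa is living and takes 5/32.
Rajiv is living and takes 5/32.
Eshan predeceased; the 5/32 allotted to Eshan's branch passes to Eshan's issue by representation.
The 5/32 is divided into 3 equal shares of 5/96 among Tarun, Manoj, Usha.
Tarun is living and takes 5/96.
Manoj is living and takes 5/96.
Usha is living and takes 5/96.

Deepa 5/32; Girish 5/96; Jayant 5/96; Kavita 3/8; Manoj 5/96; Omkar 5/96; Rajiv 5/32; Tarun 5/96; Usha 5/96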